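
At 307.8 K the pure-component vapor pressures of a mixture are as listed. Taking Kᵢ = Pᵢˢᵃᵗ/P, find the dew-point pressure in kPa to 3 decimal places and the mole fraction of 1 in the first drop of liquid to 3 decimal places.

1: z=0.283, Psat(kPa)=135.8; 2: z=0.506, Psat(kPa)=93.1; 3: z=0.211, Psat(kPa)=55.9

Pdew = 88.546 kPa, x_1 = 0.185

At the dew point ψ → 1, so Σzᵢ/Kᵢ = 1 with Kᵢ = Pᵢˢᵃᵗ/P ⇒ 1/P = Σzᵢ/Pᵢˢᵃᵗ.
1/P = 0.283/135.8 + 0.506/93.1 + 0.211/55.9 = 0.011294 ⇒ P = 88.546 kPa
xᵢ = zᵢP/Pᵢˢᵃᵗ ⇒ x_1 = 0.283·88.546/135.8 = 0.185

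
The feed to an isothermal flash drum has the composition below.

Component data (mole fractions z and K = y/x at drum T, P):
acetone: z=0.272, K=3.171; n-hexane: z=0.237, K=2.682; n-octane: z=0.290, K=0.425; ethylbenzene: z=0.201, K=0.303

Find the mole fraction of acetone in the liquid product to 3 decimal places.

x_acetone = 0.123

Material balance + equilibrium reduce to Σ zᵢ(Kᵢ−1)/(1+ψ(Kᵢ−1)) = 0.
g(0) = ΣzᵢKᵢ − 1 = 0.682 and g(1) = 1 − Σzᵢ/Kᵢ = -0.520, so a root lies in (0, 1).
Newton–Raphson from ψ = 0.42:
  ψ = 0.420: g = 0.1246, g' = -0.943 → ψ = 0.552
  ψ = 0.552: g = 0.0032, g' = -0.909 → ψ = 0.556
Converged at ψ = 0.556.
Compositions from xᵢ = zᵢ/(1+ψ(Kᵢ−1)), yᵢ = Kᵢxᵢ:
  acetone: x = 0.123, y = 0.391
  n-hexane: x = 0.123, y = 0.329
  n-octane: x = 0.426, y = 0.181
  ethylbenzene: x = 0.328, y = 0.099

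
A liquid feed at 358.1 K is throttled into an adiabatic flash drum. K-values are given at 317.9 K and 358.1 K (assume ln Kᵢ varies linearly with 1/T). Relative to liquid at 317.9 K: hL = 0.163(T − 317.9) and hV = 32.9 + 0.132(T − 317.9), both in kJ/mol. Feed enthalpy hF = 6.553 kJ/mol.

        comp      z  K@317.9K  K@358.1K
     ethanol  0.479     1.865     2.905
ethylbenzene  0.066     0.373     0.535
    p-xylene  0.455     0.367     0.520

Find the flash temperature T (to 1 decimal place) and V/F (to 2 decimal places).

Adiabatic flash: solve Rachford–Rice at each trial T, then check hF = ψ·hV(T) + (1−ψ)·hL(T).
  T = 317.9 K: K = (1.865, 0.373, 0.367), RR gives ψ = 0.155, H_out = 5.110 kJ/mol
  T = 358.1 K: K = (2.905, 0.535, 0.520), RR gives ψ = 0.728, H_out = 29.607 kJ/mol
  T = 338.0 K: K = (2.358, 0.452, 0.441), RR gives ψ = 0.476, H_out = 18.639 kJ/mol
  T = 327.9 K: K = (2.104, 0.411, 0.403), RR gives ψ = 0.332, H_out = 12.457 kJ/mol
  T = 322.9 K: K = (1.983, 0.392, 0.385), RR gives ψ = 0.250, H_out = 8.995 kJ/mol
  T = 320.4 K: K = (1.923, 0.382, 0.376), RR gives ψ = 0.204, H_out = 7.116 kJ/mol
  T = 319.1 K: K = (1.893, 0.378, 0.371), RR gives ψ = 0.179, H_out = 6.090 kJ/mol
Linear interpolation between T = 319.1 (H_out = 6.090) and T = 320.4 (H_out = 7.116) on hF = 6.553 gives T ≈ 319.7 K, at which ψ = 0.19.

T = 319.7 K, V/F = 0.19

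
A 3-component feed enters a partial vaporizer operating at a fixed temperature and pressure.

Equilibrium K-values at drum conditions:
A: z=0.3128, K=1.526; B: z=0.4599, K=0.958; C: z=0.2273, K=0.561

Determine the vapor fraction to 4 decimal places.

ψ = 0.3617

Material balance + equilibrium reduce to Σ zᵢ(Kᵢ−1)/(1+ψ(Kᵢ−1)) = 0.
g(0) = ΣzᵢKᵢ − 1 = 0.0454 and g(1) = 1 − Σzᵢ/Kᵢ = -0.0902, so a root lies in (0, 1).
Newton–Raphson from ψ = 0.5:
  ψ = 0.5000: g = -0.01731, g' = -0.1270 → ψ = 0.3637
  ψ = 0.3637: g = -0.00025, g' = -0.1239 → ψ = 0.3617
Converged at ψ = 0.3617.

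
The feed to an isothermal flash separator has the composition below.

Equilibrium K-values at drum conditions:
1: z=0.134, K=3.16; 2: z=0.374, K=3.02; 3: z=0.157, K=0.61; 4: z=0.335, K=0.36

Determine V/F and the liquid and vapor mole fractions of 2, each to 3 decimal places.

V/F = 0.647, x_2 = 0.162, y_2 = 0.489

Newton iteration, V/F⁰ = 0.59:
  V/F = 0.590: g = 0.0479, g' = -0.833 → V/F = 0.648
  V/F = 0.648: g = -0.0001, g' = -0.838 → V/F = 0.647
Converged at V/F = 0.647.
Compositions from xᵢ = zᵢ/(1+V/F(Kᵢ−1)), yᵢ = Kᵢxᵢ:
  1: x = 0.056, y = 0.177
  2: x = 0.162, y = 0.489
  3: x = 0.210, y = 0.128
  4: x = 0.572, y = 0.206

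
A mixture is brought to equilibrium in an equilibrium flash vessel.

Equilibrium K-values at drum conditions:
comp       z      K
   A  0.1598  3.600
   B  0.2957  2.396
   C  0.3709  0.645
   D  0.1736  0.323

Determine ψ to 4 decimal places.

Material balance + equilibrium reduce to Σ zᵢ(Kᵢ−1)/(1+ψ(Kᵢ−1)) = 0.
Check two-phase: ΣzᵢKᵢ = 1.5791 > 1 and Σzᵢ/Kᵢ = 1.2803 > 1, so g(0) = 0.5791 > 0 and g(1) = -0.2803 < 0.
Newton–Raphson from ψ = 0.5:
  ψ = 0.5000: g = 0.08600, g' = -0.6550 → ψ = 0.6313
  ψ = 0.6313: g = 0.00177, g' = -0.6380 → ψ = 0.6341
Converged at ψ = 0.6341.

ψ = 0.6341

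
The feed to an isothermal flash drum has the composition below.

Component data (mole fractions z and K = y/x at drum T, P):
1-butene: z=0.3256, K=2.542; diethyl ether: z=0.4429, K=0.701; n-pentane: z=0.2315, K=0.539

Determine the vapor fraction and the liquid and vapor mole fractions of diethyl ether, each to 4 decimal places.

ψ = 0.4720, x_diethyl ether = 0.5157, y_diethyl ether = 0.3615

Let ψ = V/F and solve Σ zᵢ(Kᵢ−1)/(1+ψ(Kᵢ−1)) = 0.
Check two-phase: ΣzᵢKᵢ = 1.2629 > 1 and Σzᵢ/Kᵢ = 1.1894 > 1, so g(0) = 0.2629 > 0 and g(1) = -0.1894 < 0.
Newton iteration, ψ⁰ = 0.61:
  ψ = 0.6100: g = -0.05172, g' = -0.3600 → ψ = 0.4663
  ψ = 0.4663: g = 0.00223, g' = -0.3953 → ψ = 0.4720
Converged at ψ = 0.4720.
Compositions from xᵢ = zᵢ/(1+ψ(Kᵢ−1)), yᵢ = Kᵢxᵢ:
  1-butene: x = 0.1884, y = 0.4790
  diethyl ether: x = 0.5157, y = 0.3615
  n-pentane: x = 0.2959, y = 0.1595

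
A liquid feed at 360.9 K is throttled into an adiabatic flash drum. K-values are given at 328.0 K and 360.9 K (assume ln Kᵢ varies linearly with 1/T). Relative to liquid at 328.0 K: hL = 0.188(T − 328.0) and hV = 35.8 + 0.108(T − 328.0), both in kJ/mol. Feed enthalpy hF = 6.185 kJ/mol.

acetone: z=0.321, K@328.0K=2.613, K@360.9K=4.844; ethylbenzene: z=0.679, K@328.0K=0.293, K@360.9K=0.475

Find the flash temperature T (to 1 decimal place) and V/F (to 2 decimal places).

T = 334.9 K, V/F = 0.14

Adiabatic flash: solve Rachford–Rice at each trial T, then check hF = ψ·hV(T) + (1−ψ)·hL(T).
  T = 328.0 K: K = (2.613, 0.293), RR gives ψ = 0.033, H_out = 1.184 kJ/mol
  T = 360.9 K: K = (4.844, 0.475), RR gives ψ = 0.435, H_out = 20.606 kJ/mol
  T = 344.4 K: K = (3.607, 0.377), RR gives ψ = 0.255, H_out = 11.874 kJ/mol
  T = 336.2 K: K = (3.082, 0.333), RR gives ψ = 0.155, H_out = 7.006 kJ/mol
  T = 332.1 K: K = (2.841, 0.313), RR gives ψ = 0.098, H_out = 4.256 kJ/mol
  T = 334.1 K: K = (2.957, 0.323), RR gives ψ = 0.127, H_out = 5.631 kJ/mol
Linear interpolation between T = 334.1 (H_out = 5.631) and T = 336.2 (H_out = 7.006) on hF = 6.185 gives T ≈ 334.9 K, at which ψ = 0.14.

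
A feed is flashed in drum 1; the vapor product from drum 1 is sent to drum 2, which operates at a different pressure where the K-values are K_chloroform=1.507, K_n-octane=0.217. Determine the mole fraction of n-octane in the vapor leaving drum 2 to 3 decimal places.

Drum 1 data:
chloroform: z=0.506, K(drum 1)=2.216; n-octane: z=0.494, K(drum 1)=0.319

Drum 1:
Material balance + equilibrium reduce to Σ zᵢ(Kᵢ−1)/(1+ψ₁(Kᵢ−1)) = 0.
Feasibility: ΣzᵢKᵢ = 1.279, Σzᵢ/Kᵢ = 1.777 — both > 1, two phases present.
Newton iteration, ψ₁⁰ = 0.52:
  ψ₁ = 0.520: g = -0.1439, g' = -0.830 → ψ₁ = 0.347
  ψ₁ = 0.347: g = -0.0075, g' = -0.763 → ψ₁ = 0.337
Converged at ψ₁ = 0.337.
Drum-1 compositions:
  chloroform: x = 0.359, y = 0.796
  n-octane: x = 0.641, y = 0.204
Drum-2 feed = drum-1 vapor: z₂ = (0.7955, 0.2045).
Drum 2:
Rachford–Rice: g(ψ₂) = Σ zᵢ(Kᵢ−1)/(1+ψ₂(Kᵢ−1)) = 0.
Feasibility: ΣzᵢKᵢ = 1.243, Σzᵢ/Kᵢ = 1.470 — both > 1, two phases present.
Newton–Raphson from ψ₂ = 0.65:
  ψ₂ = 0.650: g = -0.0227, g' = -0.636 → ψ₂ = 0.614
  ψ₂ = 0.614: g = -0.0009, g' = -0.584 → ψ₂ = 0.613
Converged at ψ₂ = 0.613.
  chloroform: x = 0.607, y = 0.915
  n-octane: x = 0.393, y = 0.085

y_n-octane (drum 2) = 0.085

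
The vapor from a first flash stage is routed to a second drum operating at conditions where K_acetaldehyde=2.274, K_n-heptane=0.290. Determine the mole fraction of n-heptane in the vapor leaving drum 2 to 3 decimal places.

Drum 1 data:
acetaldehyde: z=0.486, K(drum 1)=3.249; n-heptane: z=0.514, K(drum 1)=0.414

Drum 1:
Rachford–Rice: g(ψ₁) = Σ zᵢ(Kᵢ−1)/(1+ψ₁(Kᵢ−1)) = 0.
g(0) = ΣzᵢKᵢ − 1 = 0.792 and g(1) = 1 − Σzᵢ/Kᵢ = -0.391, so a root lies in (0, 1).
Iterate (Newton) starting at ψ₁ = 0.32:
  ψ₁ = 0.320: g = 0.2649, g' = -1.099 → ψ₁ = 0.561
  ψ₁ = 0.561: g = 0.0345, g' = -0.872 → ψ₁ = 0.601
Converged at ψ₁ = 0.601.
Drum-1 compositions:
  acetaldehyde: x = 0.207, y = 0.672
  n-heptane: x = 0.793, y = 0.328
Drum-2 feed = drum-1 vapor: z₂ = (0.6716, 0.3284).
Drum 2:
Material balance + equilibrium reduce to Σ zᵢ(Kᵢ−1)/(1+ψ₂(Kᵢ−1)) = 0.
Feasibility: ΣzᵢKᵢ = 1.622, Σzᵢ/Kᵢ = 1.428 — both > 1, two phases present.
Newton–Raphson from ψ₂ = 0.51:
  ψ₂ = 0.510: g = 0.1531, g' = -0.807 → ψ₂ = 0.700
  ψ₂ = 0.700: g = -0.0109, g' = -0.958 → ψ₂ = 0.688
Converged at ψ₂ = 0.688.
  acetaldehyde: x = 0.358, y = 0.814
  n-heptane: x = 0.642, y = 0.186

y_n-heptane (drum 2) = 0.186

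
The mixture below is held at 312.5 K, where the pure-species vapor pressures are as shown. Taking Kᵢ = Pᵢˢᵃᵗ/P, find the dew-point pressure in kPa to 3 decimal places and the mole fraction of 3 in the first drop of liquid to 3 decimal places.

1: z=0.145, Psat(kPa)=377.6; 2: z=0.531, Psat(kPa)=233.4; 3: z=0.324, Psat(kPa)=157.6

Pdew = 212.093 kPa, x_3 = 0.436

At the dew point ψ → 1, so Σzᵢ/Kᵢ = 1 with Kᵢ = Pᵢˢᵃᵗ/P ⇒ 1/P = Σzᵢ/Pᵢˢᵃᵗ.
1/P = 0.145/377.6 + 0.531/233.4 + 0.324/157.6 = 0.004715 ⇒ P = 212.093 kPa
xᵢ = zᵢP/Pᵢˢᵃᵗ ⇒ x_3 = 0.324·212.093/157.6 = 0.436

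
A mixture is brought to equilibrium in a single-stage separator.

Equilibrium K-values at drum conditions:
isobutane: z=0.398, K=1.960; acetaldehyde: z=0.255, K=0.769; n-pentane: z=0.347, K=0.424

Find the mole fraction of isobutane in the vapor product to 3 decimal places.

Rachford–Rice: g(V/F) = Σ zᵢ(Kᵢ−1)/(1+V/F(Kᵢ−1)) = 0.
g(0) = ΣzᵢKᵢ − 1 = 0.123 and g(1) = 1 − Σzᵢ/Kᵢ = -0.353, so a root lies in (0, 1).
Newton–Raphson from V/F = 0.5:
  V/F = 0.500: g = -0.0892, g' = -0.412 → V/F = 0.284
  V/F = 0.284: g = -0.0016, g' = -0.407 → V/F = 0.280
Converged at V/F = 0.280.
Compositions from xᵢ = zᵢ/(1+V/F(Kᵢ−1)), yᵢ = Kᵢxᵢ:
  isobutane: x = 0.314, y = 0.615
  acetaldehyde: x = 0.273, y = 0.210
  n-pentane: x = 0.414, y = 0.175

y_isobutane = 0.615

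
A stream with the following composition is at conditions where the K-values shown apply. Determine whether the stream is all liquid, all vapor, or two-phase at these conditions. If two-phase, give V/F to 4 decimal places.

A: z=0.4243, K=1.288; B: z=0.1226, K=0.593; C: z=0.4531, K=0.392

all liquid

ΣzᵢKᵢ = 0.7968; Σzᵢ/Kᵢ = 1.6920.
Since ΣzᵢKᵢ < 1 the mixture is below its bubble point — single liquid phase.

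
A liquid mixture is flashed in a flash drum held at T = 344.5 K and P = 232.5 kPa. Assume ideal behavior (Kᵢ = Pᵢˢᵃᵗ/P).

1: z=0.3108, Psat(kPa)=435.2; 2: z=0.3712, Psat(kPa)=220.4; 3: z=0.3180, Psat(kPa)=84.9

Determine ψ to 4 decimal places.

Raoult's law: Kᵢ = Pᵢˢᵃᵗ/P = Pᵢˢᵃᵗ/232.5.
  K_1 = 435.2/232.5 = 1.871828, K_2 = 220.4/232.5 = 0.947957, K_3 = 84.9/232.5 = 0.365161
Let ψ = V/F and solve Σ zᵢ(Kᵢ−1)/(1+ψ(Kᵢ−1)) = 0.
Check two-phase: ΣzᵢKᵢ = 1.0498 > 1 and Σzᵢ/Kᵢ = 1.4285 > 1, so g(0) = 0.0498 > 0 and g(1) = -0.4285 < 0.
Newton–Raphson from ψ = 0.65:
  ψ = 0.6500: g = -0.19075, g' = -0.4688 → ψ = 0.2431
  ψ = 0.2431: g = -0.03472, g' = -0.3411 → ψ = 0.1413
Converged at ψ = 0.1413.

ψ = 0.1413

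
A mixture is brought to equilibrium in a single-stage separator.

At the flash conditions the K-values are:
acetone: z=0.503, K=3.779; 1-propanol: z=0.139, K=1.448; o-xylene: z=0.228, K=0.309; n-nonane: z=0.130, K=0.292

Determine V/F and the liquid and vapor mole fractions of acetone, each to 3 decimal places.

Iterate (Newton) starting at V/F = 0.5:
  V/F = 0.500: g = 0.2527, g' = -1.109 → V/F = 0.728
  V/F = 0.728: g = 0.0026, g' = -1.159 → V/F = 0.730
Converged at V/F = 0.730.
Compositions from xᵢ = zᵢ/(1+V/F(Kᵢ−1)), yᵢ = Kᵢxᵢ:
  acetone: x = 0.166, y = 0.628
  1-propanol: x = 0.105, y = 0.152
  o-xylene: x = 0.460, y = 0.142
  n-nonane: x = 0.269, y = 0.079

V/F = 0.730, x_acetone = 0.166, y_acetone = 0.628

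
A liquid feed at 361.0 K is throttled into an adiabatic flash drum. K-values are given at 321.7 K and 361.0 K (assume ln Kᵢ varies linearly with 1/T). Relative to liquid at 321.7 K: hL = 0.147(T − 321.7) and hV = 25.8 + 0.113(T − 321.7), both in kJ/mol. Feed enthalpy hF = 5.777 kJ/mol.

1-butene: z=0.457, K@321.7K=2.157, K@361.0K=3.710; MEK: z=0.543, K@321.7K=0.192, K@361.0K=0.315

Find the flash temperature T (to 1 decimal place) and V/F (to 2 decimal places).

Adiabatic flash: solve Rachford–Rice at each trial T, then check hF = ψ·hV(T) + (1−ψ)·hL(T).
  T = 321.7 K: K = (2.157, 0.192), RR gives ψ = 0.096, H_out = 2.484 kJ/mol
  T = 361.0 K: K = (3.710, 0.315), RR gives ψ = 0.467, H_out = 17.196 kJ/mol
  T = 341.4 K: K = (2.875, 0.250), RR gives ψ = 0.319, H_out = 10.924 kJ/mol
  T = 331.5 K: K = (2.499, 0.220), RR gives ψ = 0.223, H_out = 7.131 kJ/mol
  T = 326.6 K: K = (2.324, 0.206), RR gives ψ = 0.165, H_out = 4.956 kJ/mol
  T = 329.1 K: K = (2.413, 0.213), RR gives ψ = 0.196, H_out = 6.097 kJ/mol
  T = 327.9 K: K = (2.370, 0.209), RR gives ψ = 0.182, H_out = 5.558 kJ/mol
Linear interpolation between T = 327.9 (H_out = 5.558) and T = 329.1 (H_out = 6.097) on hF = 5.777 gives T ≈ 328.4 K, at which ψ = 0.19.

T = 328.4 K, V/F = 0.19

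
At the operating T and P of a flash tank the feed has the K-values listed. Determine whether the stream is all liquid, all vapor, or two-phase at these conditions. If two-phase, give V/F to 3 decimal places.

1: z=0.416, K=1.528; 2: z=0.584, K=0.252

ΣzᵢKᵢ = 0.783; Σzᵢ/Kᵢ = 2.590.
Since ΣzᵢKᵢ < 1 the mixture is below its bubble point — single liquid phase.

all liquid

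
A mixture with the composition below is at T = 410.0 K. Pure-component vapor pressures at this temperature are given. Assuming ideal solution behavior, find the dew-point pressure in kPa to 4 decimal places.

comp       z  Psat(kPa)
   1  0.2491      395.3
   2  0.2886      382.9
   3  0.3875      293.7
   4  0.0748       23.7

At the dew point ψ → 1, so Σzᵢ/Kᵢ = 1 with Kᵢ = Pᵢˢᵃᵗ/P ⇒ 1/P = Σzᵢ/Pᵢˢᵃᵗ.
1/P = 0.2491/395.3 + 0.2886/382.9 + 0.3875/293.7 + 0.0748/23.7 = 0.0058594 ⇒ P = 170.6669 kPa

Pdew = 170.6669 kPa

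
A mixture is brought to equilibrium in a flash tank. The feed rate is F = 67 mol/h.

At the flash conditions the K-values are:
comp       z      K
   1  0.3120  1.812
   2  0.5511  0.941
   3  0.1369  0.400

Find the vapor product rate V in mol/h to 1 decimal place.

Material balance + equilibrium reduce to Σ zᵢ(Kᵢ−1)/(1+V/F(Kᵢ−1)) = 0.
Feasibility: ΣzᵢKᵢ = 1.1387, Σzᵢ/Kᵢ = 1.1001 — both > 1, two phases present.
Newton iteration, V/F⁰ = 0.5:
  V/F = 0.5000: g = 0.02934, g' = -0.2067 → V/F = 0.6420
  V/F = 0.6420: g = -0.00086, g' = -0.2213 → V/F = 0.6381
Converged at V/F = 0.6381.
Then V = V/F·F = 0.6381·67 = 42.8 mol/h and L = F − V = 24.2 mol/h.

V = 42.8 mol/h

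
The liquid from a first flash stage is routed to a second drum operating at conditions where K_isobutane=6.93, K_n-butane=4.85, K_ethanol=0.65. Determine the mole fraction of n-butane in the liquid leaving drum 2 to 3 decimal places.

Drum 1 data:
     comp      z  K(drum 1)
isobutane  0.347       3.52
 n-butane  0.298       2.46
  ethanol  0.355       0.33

Drum 1:
Iterate (Newton) starting at ψ₁ = 0.5:
  ψ₁ = 0.500: g = 0.2807, g' = -1.004 → ψ₁ = 0.780
Converged at ψ₁ = 0.780.
Drum-1 compositions:
  isobutane: x = 0.117, y = 0.412
  n-butane: x = 0.139, y = 0.343
  ethanol: x = 0.744, y = 0.245
Drum-2 feed = drum-1 liquid: z₂ = (0.1170, 0.1393, 0.7437).
Drum 2:
Newton–Raphson from ψ₂ = 0.5:
  ψ₂ = 0.500: g = 0.0429, g' = -0.637 → ψ₂ = 0.567
  ψ₂ = 0.567: g = 0.0027, g' = -0.562 → ψ₂ = 0.572
Converged at ψ₂ = 0.572.
  isobutane: x = 0.027, y = 0.185
  n-butane: x = 0.044, y = 0.211
  ethanol: x = 0.930, y = 0.604

x_n-butane (drum 2) = 0.044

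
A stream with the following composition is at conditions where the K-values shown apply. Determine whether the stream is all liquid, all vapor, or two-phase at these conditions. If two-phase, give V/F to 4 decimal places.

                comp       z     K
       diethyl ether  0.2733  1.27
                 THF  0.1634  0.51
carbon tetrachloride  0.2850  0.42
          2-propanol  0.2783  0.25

ΣzᵢKᵢ = 0.6197; Σzᵢ/Kᵢ = 2.3274.
Since ΣzᵢKᵢ < 1 the mixture is below its bubble point — single liquid phase.

all liquid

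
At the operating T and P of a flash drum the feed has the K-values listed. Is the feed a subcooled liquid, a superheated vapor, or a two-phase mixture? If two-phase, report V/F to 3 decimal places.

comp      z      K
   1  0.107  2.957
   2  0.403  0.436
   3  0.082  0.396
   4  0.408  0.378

subcooled liquid

ΣzᵢKᵢ = 0.679; Σzᵢ/Kᵢ = 2.247.
Since ΣzᵢKᵢ < 1 the mixture is below its bubble point — single liquid phase.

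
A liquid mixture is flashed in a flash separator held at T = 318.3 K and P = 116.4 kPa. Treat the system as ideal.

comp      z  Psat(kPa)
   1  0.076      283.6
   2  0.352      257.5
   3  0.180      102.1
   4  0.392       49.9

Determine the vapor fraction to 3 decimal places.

Raoult's law: Kᵢ = Pᵢˢᵃᵗ/P = Pᵢˢᵃᵗ/116.4.
  K_1 = 283.6/116.4 = 2.43643, K_2 = 257.5/116.4 = 2.21220, K_3 = 102.1/116.4 = 0.87715, K_4 = 49.9/116.4 = 0.42869
Material balance + equilibrium reduce to Σ zᵢ(Kᵢ−1)/(1+ψ(Kᵢ−1)) = 0.
Feasibility: ΣzᵢKᵢ = 1.290, Σzᵢ/Kᵢ = 1.310 — both > 1, two phases present.
Iterate (Newton) starting at ψ = 0.53:
  ψ = 0.530: g = -0.0231, g' = -0.509 → ψ = 0.485
Converged at ψ = 0.485.

ψ = 0.485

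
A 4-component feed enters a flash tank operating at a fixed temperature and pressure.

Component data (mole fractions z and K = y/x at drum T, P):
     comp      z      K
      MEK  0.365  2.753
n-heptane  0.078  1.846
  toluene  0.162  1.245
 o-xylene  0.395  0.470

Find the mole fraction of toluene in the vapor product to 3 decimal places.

Material balance + equilibrium reduce to Σ zᵢ(Kᵢ−1)/(1+ψ(Kᵢ−1)) = 0.
Check two-phase: ΣzᵢKᵢ = 1.536 > 1 and Σzᵢ/Kᵢ = 1.145 > 1, so g(0) = 0.536 > 0 and g(1) = -0.145 < 0.
Iterate (Newton) starting at ψ = 0.5:
  ψ = 0.500: g = 0.1379, g' = -0.559 → ψ = 0.747
  ψ = 0.747: g = 0.0047, g' = -0.542 → ψ = 0.755
Converged at ψ = 0.755.
Compositions from xᵢ = zᵢ/(1+ψ(Kᵢ−1)), yᵢ = Kᵢxᵢ:
  MEK: x = 0.157, y = 0.432
  n-heptane: x = 0.048, y = 0.088
  toluene: x = 0.137, y = 0.170
  o-xylene: x = 0.659, y = 0.310

y_toluene = 0.170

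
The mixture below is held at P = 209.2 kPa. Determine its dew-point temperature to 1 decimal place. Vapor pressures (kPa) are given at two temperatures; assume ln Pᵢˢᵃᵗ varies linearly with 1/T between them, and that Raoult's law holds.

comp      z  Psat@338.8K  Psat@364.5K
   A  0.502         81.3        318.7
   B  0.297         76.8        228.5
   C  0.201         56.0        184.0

T = 360.4 K

Dew-point temperature: Σzᵢ·P/Pᵢˢᵃᵗ(T) = 1. Interpolate ln Pᵢˢᵃᵗ = aᵢ + bᵢ/T.
  T = 338.8 K: ΣzᵢP/Pᵢˢᵃᵗ = 2.8516
  T = 364.5 K: ΣzᵢP/Pᵢˢᵃᵗ = 0.8300
  T = 351.6 K: ΣzᵢP/Pᵢˢᵃᵗ = 1.5051
  T = 358.1 K: ΣzᵢP/Pᵢˢᵃᵗ = 1.1087
  T = 361.3 K: ΣzᵢP/Pᵢˢᵃᵗ = 0.9579
  T = 359.7 K: ΣzᵢP/Pᵢˢᵃᵗ = 1.0302
Interpolating between 359.7 K and 361.3 K gives T ≈ 360.4 K.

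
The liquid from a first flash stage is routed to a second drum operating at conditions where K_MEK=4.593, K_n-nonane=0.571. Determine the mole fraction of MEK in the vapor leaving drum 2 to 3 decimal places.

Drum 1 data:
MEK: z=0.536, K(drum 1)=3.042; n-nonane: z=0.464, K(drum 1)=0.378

Drum 1:
Rachford–Rice: g(ψ₁) = Σ zᵢ(Kᵢ−1)/(1+ψ₁(Kᵢ−1)) = 0.
g(0) = ΣzᵢKᵢ − 1 = 0.806 and g(1) = 1 − Σzᵢ/Kᵢ = -0.404, so a root lies in (0, 1).
Binary case is linear: z₁(K₁−1)(1+ψ₁(K₂−1)) + z₂(K₂−1)(1+ψ₁(K₁−1)) = 0
⇒ ψ₁ = [z₁(K₁−1)+z₂(K₂−1)] / [−(K₁−1)(K₂−1)] = 0.8059/1.2701 = 0.635
Drum-1 compositions:
  MEK: x = 0.233, y = 0.710
  n-nonane: x = 0.767, y = 0.290
Drum-2 feed = drum-1 liquid: z₂ = (0.2335, 0.7665).
Drum 2:
Material balance + equilibrium reduce to Σ zᵢ(Kᵢ−1)/(1+ψ₂(Kᵢ−1)) = 0.
Feasibility: ΣzᵢKᵢ = 1.510, Σzᵢ/Kᵢ = 1.393 — both > 1, two phases present.
Binary case is linear: z₁(K₁−1)(1+ψ₂(K₂−1)) + z₂(K₂−1)(1+ψ₂(K₁−1)) = 0
⇒ ψ₂ = [z₁(K₁−1)+z₂(K₂−1)] / [−(K₁−1)(K₂−1)] = 0.5101/1.5414 = 0.331
  MEK: x = 0.107, y = 0.490
  n-nonane: x = 0.893, y = 0.510

y_MEK (drum 2) = 0.490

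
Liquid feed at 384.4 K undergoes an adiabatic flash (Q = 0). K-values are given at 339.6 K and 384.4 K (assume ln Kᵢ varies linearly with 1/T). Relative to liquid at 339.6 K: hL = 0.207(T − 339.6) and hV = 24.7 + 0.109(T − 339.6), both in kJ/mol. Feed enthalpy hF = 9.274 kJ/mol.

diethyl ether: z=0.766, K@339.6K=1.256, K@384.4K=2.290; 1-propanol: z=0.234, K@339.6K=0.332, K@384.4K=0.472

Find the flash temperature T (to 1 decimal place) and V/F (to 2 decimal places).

Adiabatic flash: solve Rachford–Rice at each trial T, then check hF = ψ·hV(T) + (1−ψ)·hL(T).
  T = 339.6 K: K = (1.256, 0.332), RR gives ψ = 0.233, H_out = 5.746 kJ/mol
  T = 384.4 K: K = (2.290, 0.472), RR gives ψ = 1.000, H_out = 29.583 kJ/mol
  T = 362.0 K: K = (1.728, 0.400), RR gives ψ = 0.956, H_out = 26.141 kJ/mol
  T = 350.8 K: K = (1.481, 0.366), RR gives ψ = 0.721, H_out = 19.326 kJ/mol
  T = 345.2 K: K = (1.366, 0.349), RR gives ψ = 0.536, H_out = 14.101 kJ/mol
  T = 342.4 K: K = (1.310, 0.340), RR gives ψ = 0.406, H_out = 10.507 kJ/mol
  T = 341.0 K: K = (1.283, 0.336), RR gives ψ = 0.327, H_out = 8.312 kJ/mol
Linear interpolation between T = 341.0 (H_out = 8.312) and T = 342.4 (H_out = 10.507) on hF = 9.274 gives T ≈ 341.6 K, at which ψ = 0.36.

T = 341.6 K, V/F = 0.36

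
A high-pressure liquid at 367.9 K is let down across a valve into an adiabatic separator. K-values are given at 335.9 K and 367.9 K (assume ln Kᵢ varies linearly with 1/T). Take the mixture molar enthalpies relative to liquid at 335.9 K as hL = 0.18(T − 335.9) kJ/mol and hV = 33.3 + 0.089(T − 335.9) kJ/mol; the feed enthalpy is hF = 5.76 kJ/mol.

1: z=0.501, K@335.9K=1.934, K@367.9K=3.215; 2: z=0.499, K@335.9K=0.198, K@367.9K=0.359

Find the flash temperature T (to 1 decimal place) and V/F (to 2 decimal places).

Adiabatic flash: solve Rachford–Rice at each trial T, then check hF = ψ·hV(T) + (1−ψ)·hL(T).
  T = 335.9 K: K = (1.934, 0.198), RR gives ψ = 0.090, H_out = 3.011 kJ/mol
  T = 367.9 K: K = (3.215, 0.359), RR gives ψ = 0.556, H_out = 22.665 kJ/mol
  T = 351.9 K: K = (2.523, 0.270), RR gives ψ = 0.359, H_out = 14.305 kJ/mol
  T = 343.9 K: K = (2.216, 0.232), RR gives ψ = 0.242, H_out = 9.322 kJ/mol
  T = 339.9 K: K = (2.072, 0.215), RR gives ψ = 0.172, H_out = 6.394 kJ/mol
  T = 337.9 K: K = (2.002, 0.206), RR gives ψ = 0.133, H_out = 4.770 kJ/mol
Linear interpolation between T = 337.9 (H_out = 4.770) and T = 339.9 (H_out = 6.394) on hF = 5.76 gives T ≈ 339.1 K, at which ψ = 0.16.

T = 339.1 K, V/F = 0.16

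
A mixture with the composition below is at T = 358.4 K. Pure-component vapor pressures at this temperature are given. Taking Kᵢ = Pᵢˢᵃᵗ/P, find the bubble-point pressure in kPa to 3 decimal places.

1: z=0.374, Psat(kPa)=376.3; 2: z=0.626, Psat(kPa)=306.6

Pbub = 332.668 kPa

At the bubble point ψ → 0, so ΣzᵢKᵢ = 1 with Kᵢ = Pᵢˢᵃᵗ/P ⇒ P = ΣzᵢPᵢˢᵃᵗ.
P = 0.374·376.3 + 0.626·306.6 = 332.668 kPa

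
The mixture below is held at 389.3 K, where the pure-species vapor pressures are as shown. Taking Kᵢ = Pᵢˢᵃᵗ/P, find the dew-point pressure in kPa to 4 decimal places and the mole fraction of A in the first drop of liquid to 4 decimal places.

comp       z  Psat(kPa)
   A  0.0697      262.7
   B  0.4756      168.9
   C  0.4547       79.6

Pdew = 113.7204 kPa, x_A = 0.0302

At the dew point ψ → 1, so Σzᵢ/Kᵢ = 1 with Kᵢ = Pᵢˢᵃᵗ/P ⇒ 1/P = Σzᵢ/Pᵢˢᵃᵗ.
1/P = 0.0697/262.7 + 0.4756/168.9 + 0.4547/79.6 = 0.0087935 ⇒ P = 113.7204 kPa
xᵢ = zᵢP/Pᵢˢᵃᵗ ⇒ x_A = 0.0697·113.7204/262.7 = 0.0302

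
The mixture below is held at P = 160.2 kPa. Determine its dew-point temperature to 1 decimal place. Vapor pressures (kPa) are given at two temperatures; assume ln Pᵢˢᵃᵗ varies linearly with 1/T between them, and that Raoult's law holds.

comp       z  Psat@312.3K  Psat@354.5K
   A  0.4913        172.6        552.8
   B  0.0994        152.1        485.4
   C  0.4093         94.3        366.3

Dew-point temperature: Σzᵢ·P/Pᵢˢᵃᵗ(T) = 1. Interpolate ln Pᵢˢᵃᵗ = aᵢ + bᵢ/T.
  T = 312.3 K: ΣzᵢP/Pᵢˢᵃᵗ = 1.2560
  T = 354.5 K: ΣzᵢP/Pᵢˢᵃᵗ = 0.3542
  T = 333.4 K: ΣzᵢP/Pᵢˢᵃᵗ = 0.6401
  T = 322.9 K: ΣzᵢP/Pᵢˢᵃᵗ = 0.8851
  T = 317.6 K: ΣzᵢP/Pᵢˢᵃᵗ = 1.0512
  T = 320.2 K: ΣzᵢP/Pᵢˢᵃᵗ = 0.9654
  T = 318.9 K: ΣzᵢP/Pᵢˢᵃᵗ = 1.0072
Interpolating between 318.9 K and 320.2 K gives T ≈ 319.1 K.

T = 319.1 K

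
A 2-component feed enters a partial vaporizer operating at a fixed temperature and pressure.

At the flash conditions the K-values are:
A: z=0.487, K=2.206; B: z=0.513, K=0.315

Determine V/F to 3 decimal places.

V/F = 0.286

Rachford–Rice: g(V/F) = Σ zᵢ(Kᵢ−1)/(1+V/F(Kᵢ−1)) = 0.
Feasibility: ΣzᵢKᵢ = 1.236, Σzᵢ/Kᵢ = 1.849 — both > 1, two phases present.
Binary case is linear: z₁(K₁−1)(1+V/F(K₂−1)) + z₂(K₂−1)(1+V/F(K₁−1)) = 0
⇒ V/F = [z₁(K₁−1)+z₂(K₂−1)] / [−(K₁−1)(K₂−1)] = 0.2359/0.8261 = 0.286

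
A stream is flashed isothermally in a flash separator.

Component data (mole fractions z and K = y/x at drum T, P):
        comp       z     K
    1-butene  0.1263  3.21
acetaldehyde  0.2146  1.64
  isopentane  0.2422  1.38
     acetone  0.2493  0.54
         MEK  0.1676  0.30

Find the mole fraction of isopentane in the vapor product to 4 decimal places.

Rachford–Rice: g(ψ) = Σ zᵢ(Kᵢ−1)/(1+ψ(Kᵢ−1)) = 0.
g(0) = ΣzᵢKᵢ − 1 = 0.2765 and g(1) = 1 − Σzᵢ/Kᵢ = -0.3660, so a root lies in (0, 1).
Newton–Raphson from ψ = 0.69:
  ψ = 0.6900: g = -0.11619, g' = -0.5815 → ψ = 0.4902
  ψ = 0.4902: g = -0.01056, g' = -0.4962 → ψ = 0.4689
  ψ = 0.4689: g = -0.00003, g' = -0.4937 → ψ = 0.4688
Converged at ψ = 0.4688.
Compositions from xᵢ = zᵢ/(1+ψ(Kᵢ−1)), yᵢ = Kᵢxᵢ:
  1-butene: x = 0.0620, y = 0.1991
  acetaldehyde: x = 0.1651, y = 0.2707
  isopentane: x = 0.2056, y = 0.2837
  acetone: x = 0.3179, y = 0.1716
  MEK: x = 0.2495, y = 0.0748

y_isopentane = 0.2837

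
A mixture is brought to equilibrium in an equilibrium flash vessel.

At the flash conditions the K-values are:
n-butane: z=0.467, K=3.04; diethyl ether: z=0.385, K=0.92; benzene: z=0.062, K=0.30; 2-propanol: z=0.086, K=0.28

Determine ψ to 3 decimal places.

Iterate (Newton) starting at ψ = 0.46:
  ψ = 0.460: g = 0.3029, g' = -0.686 → ψ = 0.902
  ψ = 0.902: g = 0.0081, g' = -0.830 → ψ = 0.911
Converged at ψ = 0.911.

ψ = 0.911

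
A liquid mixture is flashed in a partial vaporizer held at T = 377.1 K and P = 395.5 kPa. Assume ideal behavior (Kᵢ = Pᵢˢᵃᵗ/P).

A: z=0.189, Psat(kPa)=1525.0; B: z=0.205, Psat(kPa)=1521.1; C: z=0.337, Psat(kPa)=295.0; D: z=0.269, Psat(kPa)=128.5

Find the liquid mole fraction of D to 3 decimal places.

x_D = 0.457

Raoult's law: Kᵢ = Pᵢˢᵃᵗ/P = Pᵢˢᵃᵗ/395.5.
  K_A = 1525.0/395.5 = 3.85588, K_B = 1521.1/395.5 = 3.84602, K_C = 295.0/395.5 = 0.74589, K_D = 128.5/395.5 = 0.32491
Rachford–Rice: g(ψ) = Σ zᵢ(Kᵢ−1)/(1+ψ(Kᵢ−1)) = 0.
Feasibility: ΣzᵢKᵢ = 1.856, Σzᵢ/Kᵢ = 1.382 — both > 1, two phases present.
Iterate (Newton) starting at ψ = 0.41:
  ψ = 0.410: g = 0.1712, g' = -0.942 → ψ = 0.592
  ψ = 0.592: g = 0.0149, g' = -0.814 → ψ = 0.610
Converged at ψ = 0.610.
Compositions from xᵢ = zᵢ/(1+ψ(Kᵢ−1)), yᵢ = Kᵢxᵢ:
  A: x = 0.069, y = 0.266
  B: x = 0.075, y = 0.288
  C: x = 0.399, y = 0.297
  D: x = 0.457, y = 0.149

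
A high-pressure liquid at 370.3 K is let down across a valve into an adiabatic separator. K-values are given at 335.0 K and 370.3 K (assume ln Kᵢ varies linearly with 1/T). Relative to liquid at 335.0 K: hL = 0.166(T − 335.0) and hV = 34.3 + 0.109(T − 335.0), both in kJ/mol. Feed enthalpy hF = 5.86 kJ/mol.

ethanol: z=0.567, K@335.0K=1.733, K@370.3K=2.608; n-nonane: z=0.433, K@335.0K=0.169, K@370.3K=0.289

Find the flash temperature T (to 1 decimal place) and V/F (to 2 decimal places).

Adiabatic flash: solve Rachford–Rice at each trial T, then check hF = ψ·hV(T) + (1−ψ)·hL(T).
  T = 335.0 K: K = (1.733, 0.169), RR gives ψ = 0.092, H_out = 3.141 kJ/mol
  T = 370.3 K: K = (2.608, 0.289), RR gives ψ = 0.528, H_out = 22.914 kJ/mol
  T = 352.6 K: K = (2.147, 0.224), RR gives ψ = 0.353, H_out = 14.670 kJ/mol
  T = 343.8 K: K = (1.934, 0.195), RR gives ψ = 0.241, H_out = 9.604 kJ/mol
  T = 339.4 K: K = (1.832, 0.182), RR gives ψ = 0.173, H_out = 6.607 kJ/mol
  T = 337.2 K: K = (1.782, 0.175), RR gives ψ = 0.134, H_out = 4.943 kJ/mol
Linear interpolation between T = 337.2 (H_out = 4.943) and T = 339.4 (H_out = 6.607) on hF = 5.86 gives T ≈ 338.4 K, at which ψ = 0.16.

T = 338.4 K, V/F = 0.16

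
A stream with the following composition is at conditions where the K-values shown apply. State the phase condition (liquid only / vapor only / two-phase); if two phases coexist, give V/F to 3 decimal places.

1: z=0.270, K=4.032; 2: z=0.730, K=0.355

ΣzᵢKᵢ = 1.348; Σzᵢ/Kᵢ = 2.123.
Both exceed 1, so a two-phase solution exists.
Iterate (Newton) starting at ψ = 0.33:
  ψ = 0.330: g = -0.1890, g' = -1.110 → ψ = 0.160
  ψ = 0.160: g = 0.0265, g' = -1.504 → ψ = 0.177
  ψ = 0.177: g = 0.0006, g' = -1.437 → ψ = 0.178
Converged at ψ = 0.178.

two-phase, V/F = 0.178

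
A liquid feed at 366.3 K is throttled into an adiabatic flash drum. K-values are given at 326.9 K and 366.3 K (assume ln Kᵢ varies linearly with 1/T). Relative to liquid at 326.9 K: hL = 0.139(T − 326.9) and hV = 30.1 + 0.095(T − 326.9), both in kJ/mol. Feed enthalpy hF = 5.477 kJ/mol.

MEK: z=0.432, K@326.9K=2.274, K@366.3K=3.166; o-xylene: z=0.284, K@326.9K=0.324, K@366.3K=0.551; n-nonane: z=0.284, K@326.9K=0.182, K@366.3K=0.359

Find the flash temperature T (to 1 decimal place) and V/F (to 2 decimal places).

T = 330.3 K, V/F = 0.17

Adiabatic flash: solve Rachford–Rice at each trial T, then check hF = ψ·hV(T) + (1−ψ)·hL(T).
  T = 326.9 K: K = (2.274, 0.324, 0.182), RR gives ψ = 0.132, H_out = 3.970 kJ/mol
  T = 366.3 K: K = (3.166, 0.551, 0.359), RR gives ψ = 0.521, H_out = 20.250 kJ/mol
  T = 346.6 K: K = (2.709, 0.429, 0.261), RR gives ψ = 0.324, H_out = 12.208 kJ/mol
  T = 336.8 K: K = (2.489, 0.375, 0.219), RR gives ψ = 0.232, H_out = 8.244 kJ/mol
  T = 331.9 K: K = (2.382, 0.349, 0.200), RR gives ψ = 0.184, H_out = 6.179 kJ/mol
  T = 329.4 K: K = (2.328, 0.336, 0.191), RR gives ψ = 0.158, H_out = 5.090 kJ/mol
  T = 330.6 K: K = (2.354, 0.342, 0.195), RR gives ψ = 0.170, H_out = 5.616 kJ/mol
Linear interpolation between T = 329.4 (H_out = 5.090) and T = 330.6 (H_out = 5.616) on hF = 5.477 gives T ≈ 330.3 K, at which ψ = 0.17.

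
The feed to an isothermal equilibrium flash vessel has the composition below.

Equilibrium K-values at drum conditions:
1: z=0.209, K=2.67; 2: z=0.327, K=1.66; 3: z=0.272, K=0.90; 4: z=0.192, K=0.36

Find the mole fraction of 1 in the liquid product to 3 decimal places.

Rachford–Rice: g(V/F) = Σ zᵢ(Kᵢ−1)/(1+V/F(Kᵢ−1)) = 0.
Feasibility: ΣzᵢKᵢ = 1.415, Σzᵢ/Kᵢ = 1.111 — both > 1, two phases present.
Newton iteration, V/F⁰ = 0.5:
  V/F = 0.500: g = 0.1431, g' = -0.427 → V/F = 0.835
  V/F = 0.835: g = -0.0089, g' = -0.527 → V/F = 0.819
  V/F = 0.819: g = -0.0001, g' = -0.514 → V/F = 0.818
Converged at V/F = 0.818.
Compositions from xᵢ = zᵢ/(1+V/F(Kᵢ−1)), yᵢ = Kᵢxᵢ:
  1: x = 0.088, y = 0.236
  2: x = 0.212, y = 0.352
  3: x = 0.296, y = 0.267
  4: x = 0.403, y = 0.145

x_1 = 0.088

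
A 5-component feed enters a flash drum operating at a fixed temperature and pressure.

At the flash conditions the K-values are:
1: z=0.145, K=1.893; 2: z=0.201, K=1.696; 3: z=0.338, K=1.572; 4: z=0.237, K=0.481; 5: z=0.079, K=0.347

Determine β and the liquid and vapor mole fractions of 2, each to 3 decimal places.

β = 0.755, x_2 = 0.132, y_2 = 0.223

Rachford–Rice: g(β) = Σ zᵢ(Kᵢ−1)/(1+β(Kᵢ−1)) = 0.
Feasibility: ΣzᵢKᵢ = 1.288, Σzᵢ/Kᵢ = 1.131 — both > 1, two phases present.
Newton iteration, β⁰ = 0.54:
  β = 0.540: g = 0.0862, g' = -0.372 → β = 0.771
  β = 0.771: g = -0.0073, g' = -0.449 → β = 0.755
Converged at β = 0.755.
Compositions from xᵢ = zᵢ/(1+β(Kᵢ−1)), yᵢ = Kᵢxᵢ:
  1: x = 0.087, y = 0.164
  2: x = 0.132, y = 0.223
  3: x = 0.236, y = 0.371
  4: x = 0.390, y = 0.187
  5: x = 0.156, y = 0.054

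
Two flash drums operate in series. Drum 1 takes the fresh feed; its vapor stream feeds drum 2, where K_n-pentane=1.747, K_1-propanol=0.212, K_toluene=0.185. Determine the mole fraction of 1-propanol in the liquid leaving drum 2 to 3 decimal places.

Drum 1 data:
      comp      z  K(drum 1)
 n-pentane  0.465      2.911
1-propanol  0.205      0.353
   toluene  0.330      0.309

Drum 1:
Let ψ₁ = V/F and solve Σ zᵢ(Kᵢ−1)/(1+ψ₁(Kᵢ−1)) = 0.
g(0) = ΣzᵢKᵢ − 1 = 0.528 and g(1) = 1 − Σzᵢ/Kᵢ = -0.808, so a root lies in (0, 1).
Newton–Raphson from ψ₁ = 0.5:
  ψ₁ = 0.500: g = -0.0900, g' = -0.999 → ψ₁ = 0.410
Converged at ψ₁ = 0.410.
Drum-1 compositions:
  n-pentane: x = 0.261, y = 0.759
  1-propanol: x = 0.279, y = 0.098
  toluene: x = 0.460, y = 0.142
Drum-2 feed = drum-1 vapor: z₂ = (0.7593, 0.0985, 0.1422).
Drum 2:
Rachford–Rice: g(ψ₂) = Σ zᵢ(Kᵢ−1)/(1+ψ₂(Kᵢ−1)) = 0.
g(0) = ΣzᵢKᵢ − 1 = 0.374 and g(1) = 1 − Σzᵢ/Kᵢ = -0.668, so a root lies in (0, 1).
Newton iteration, ψ₂⁰ = 0.45:
  ψ₂ = 0.450: g = 0.1213, g' = -0.620 → ψ₂ = 0.646
  ψ₂ = 0.646: g = -0.0200, g' = -0.867 → ψ₂ = 0.623
  ψ₂ = 0.623: g = -0.0005, g' = -0.822 → ψ₂ = 0.622
Converged at ψ₂ = 0.622.
  n-pentane: x = 0.518, y = 0.906
  1-propanol: x = 0.193, y = 0.041
  toluene: x = 0.288, y = 0.053

x_1-propanol (drum 2) = 0.193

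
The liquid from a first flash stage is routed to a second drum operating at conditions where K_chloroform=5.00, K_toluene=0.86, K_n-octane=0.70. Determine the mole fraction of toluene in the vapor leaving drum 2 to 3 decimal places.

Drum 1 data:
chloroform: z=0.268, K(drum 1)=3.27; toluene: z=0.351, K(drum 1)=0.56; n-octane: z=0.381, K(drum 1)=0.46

Drum 1:
Newton iteration, ψ₁⁰ = 0.5:
  ψ₁ = 0.500: g = -0.1949, g' = -0.623 → ψ₁ = 0.187
  ψ₁ = 0.187: g = 0.0297, g' = -0.898 → ψ₁ = 0.220
  ψ₁ = 0.220: g = 0.0010, g' = -0.840 → ψ₁ = 0.222
Converged at ψ₁ = 0.222.
Drum-1 compositions:
  chloroform: x = 0.178, y = 0.583
  toluene: x = 0.389, y = 0.218
  n-octane: x = 0.433, y = 0.199
Drum-2 feed = drum-1 liquid: z₂ = (0.1783, 0.3889, 0.4328).
Drum 2:
Let ψ₂ = V/F and solve Σ zᵢ(Kᵢ−1)/(1+ψ₂(Kᵢ−1)) = 0.
g(0) = ΣzᵢKᵢ − 1 = 0.529 and g(1) = 1 − Σzᵢ/Kᵢ = -0.106, so a root lies in (0, 1).
Newton iteration, ψ₂⁰ = 0.5:
  ψ₂ = 0.500: g = 0.0265, g' = -0.380 → ψ₂ = 0.570
  ψ₂ = 0.570: g = 0.0018, g' = -0.331 → ψ₂ = 0.575
Converged at ψ₂ = 0.575.
  chloroform: x = 0.054, y = 0.270
  toluene: x = 0.423, y = 0.364
  n-octane: x = 0.523, y = 0.366

y_toluene (drum 2) = 0.364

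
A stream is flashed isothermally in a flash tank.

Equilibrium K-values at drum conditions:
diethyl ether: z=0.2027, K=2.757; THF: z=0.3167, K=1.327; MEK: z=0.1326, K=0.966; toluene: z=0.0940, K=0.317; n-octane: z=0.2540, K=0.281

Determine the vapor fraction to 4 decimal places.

Rachford–Rice: g(ψ) = Σ zᵢ(Kᵢ−1)/(1+ψ(Kᵢ−1)) = 0.
g(0) = ΣzᵢKᵢ − 1 = 0.2084 and g(1) = 1 − Σzᵢ/Kᵢ = -0.6499, so a root lies in (0, 1).
Iterate (Newton) starting at ψ = 0.46:
  ψ = 0.4600: g = -0.08409, g' = -0.6035 → ψ = 0.3207
  ψ = 0.3207: g = -0.00258, g' = -0.5776 → ψ = 0.3162
Converged at ψ = 0.3162.

ψ = 0.3162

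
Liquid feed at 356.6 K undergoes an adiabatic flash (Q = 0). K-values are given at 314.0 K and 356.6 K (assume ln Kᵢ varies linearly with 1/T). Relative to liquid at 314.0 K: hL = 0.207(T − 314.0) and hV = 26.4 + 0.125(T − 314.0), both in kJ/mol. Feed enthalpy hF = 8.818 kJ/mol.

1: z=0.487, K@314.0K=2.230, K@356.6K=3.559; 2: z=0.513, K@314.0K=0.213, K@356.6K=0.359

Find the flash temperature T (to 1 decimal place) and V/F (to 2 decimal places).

Adiabatic flash: solve Rachford–Rice at each trial T, then check hF = ψ·hV(T) + (1−ψ)·hL(T).
  T = 314.0 K: K = (2.230, 0.213), RR gives ψ = 0.202, H_out = 5.326 kJ/mol
  T = 356.6 K: K = (3.559, 0.359), RR gives ψ = 0.559, H_out = 21.630 kJ/mol
  T = 335.3 K: K = (2.859, 0.281), RR gives ψ = 0.402, H_out = 14.309 kJ/mol
  T = 324.6 K: K = (2.534, 0.246), RR gives ψ = 0.311, H_out = 10.139 kJ/mol
  T = 319.3 K: K = (2.380, 0.229), RR gives ψ = 0.260, H_out = 7.844 kJ/mol
  T = 322.0 K: K = (2.458, 0.237), RR gives ψ = 0.287, H_out = 9.037 kJ/mol
  T = 320.6 K: K = (2.417, 0.233), RR gives ψ = 0.273, H_out = 8.425 kJ/mol
Linear interpolation between T = 320.6 (H_out = 8.425) and T = 322.0 (H_out = 9.037) on hF = 8.818 gives T ≈ 321.5 K, at which ψ = 0.28.

T = 321.5 K, V/F = 0.28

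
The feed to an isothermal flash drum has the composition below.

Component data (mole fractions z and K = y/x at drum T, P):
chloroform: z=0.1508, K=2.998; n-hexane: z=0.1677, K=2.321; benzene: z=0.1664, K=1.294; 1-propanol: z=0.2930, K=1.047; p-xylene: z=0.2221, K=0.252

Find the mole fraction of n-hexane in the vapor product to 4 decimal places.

y_n-hexane = 0.2137

Material balance + equilibrium reduce to Σ zᵢ(Kᵢ−1)/(1+V/F(Kᵢ−1)) = 0.
Feasibility: ΣzᵢKᵢ = 1.4194, Σzᵢ/Kᵢ = 1.4123 — both > 1, two phases present.
Iterate (Newton) starting at V/F = 0.63:
  V/F = 0.6300: g = -0.00524, g' = -0.6605 → V/F = 0.6221
  V/F = 0.6221: g = -0.00003, g' = -0.6534 → V/F = 0.6220
Converged at V/F = 0.6220.
Compositions from xᵢ = zᵢ/(1+V/F(Kᵢ−1)), yᵢ = Kᵢxᵢ:
  chloroform: x = 0.0672, y = 0.2016
  n-hexane: x = 0.0921, y = 0.2137
  benzene: x = 0.1407, y = 0.1820
  1-propanol: x = 0.2847, y = 0.2981
  p-xylene: x = 0.4154, y = 0.1047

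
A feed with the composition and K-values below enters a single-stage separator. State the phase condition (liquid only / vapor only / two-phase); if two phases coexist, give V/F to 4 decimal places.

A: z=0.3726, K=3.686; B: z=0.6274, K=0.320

ΣzᵢKᵢ = 1.5742; Σzᵢ/Kᵢ = 2.0617.
Both exceed 1, so a two-phase solution exists.
Binary case is linear: z₁(K₁−1)(1+ψ(K₂−1)) + z₂(K₂−1)(1+ψ(K₁−1)) = 0
⇒ ψ = [z₁(K₁−1)+z₂(K₂−1)] / [−(K₁−1)(K₂−1)] = 0.57417/1.82648 = 0.3144

two-phase, V/F = 0.3144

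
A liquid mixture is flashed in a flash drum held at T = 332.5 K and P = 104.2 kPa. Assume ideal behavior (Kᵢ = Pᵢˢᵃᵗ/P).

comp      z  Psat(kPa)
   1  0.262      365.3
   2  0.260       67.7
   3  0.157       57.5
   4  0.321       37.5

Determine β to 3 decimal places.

β = 0.228

Raoult's law: Kᵢ = Pᵢˢᵃᵗ/P = Pᵢˢᵃᵗ/104.2.
  K_1 = 365.3/104.2 = 3.50576, K_2 = 67.7/104.2 = 0.64971, K_3 = 57.5/104.2 = 0.55182, K_4 = 37.5/104.2 = 0.35988
Material balance + equilibrium reduce to Σ zᵢ(Kᵢ−1)/(1+β(Kᵢ−1)) = 0.
Feasibility: ΣzᵢKᵢ = 1.290, Σzᵢ/Kᵢ = 1.651 — both > 1, two phases present.
Iterate (Newton) starting at β = 0.38:
  β = 0.380: g = -0.1251, g' = -0.750 → β = 0.213
  β = 0.213: g = 0.0138, g' = -0.951 → β = 0.228
Converged at β = 0.228.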